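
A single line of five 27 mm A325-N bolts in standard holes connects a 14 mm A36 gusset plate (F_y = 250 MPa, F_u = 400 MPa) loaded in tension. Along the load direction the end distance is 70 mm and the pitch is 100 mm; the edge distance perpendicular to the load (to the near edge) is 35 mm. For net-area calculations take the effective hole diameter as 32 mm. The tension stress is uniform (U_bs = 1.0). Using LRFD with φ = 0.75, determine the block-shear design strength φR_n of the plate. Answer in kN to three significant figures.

820 kN

Shear plane L_v = 70 + 4·100 = 470 mm; A_gv = 470 × 14 = 6580 mm².
A_nv = (470 − 4.5·32) × 14 = 4564 mm².
A_nt = (35 − 0.5·32) × 14 = 266 mm².
0.6 F_u A_nv = 1095 kN; 0.6 F_y A_gv = 987 kN → shear yielding governs the shear term.
R_n = 987 + 1.0 × 400 × 266 / 1000 = 1093 kN.
Design strength φR_n = 0.75 × 1093 = 820 kN.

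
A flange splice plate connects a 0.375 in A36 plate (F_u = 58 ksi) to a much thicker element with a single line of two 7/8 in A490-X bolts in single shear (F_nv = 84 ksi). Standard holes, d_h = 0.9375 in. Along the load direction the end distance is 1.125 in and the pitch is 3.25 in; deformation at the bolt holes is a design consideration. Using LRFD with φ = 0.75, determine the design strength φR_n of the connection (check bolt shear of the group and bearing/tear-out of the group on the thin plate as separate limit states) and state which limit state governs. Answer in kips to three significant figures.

47.1 kips (bearing governs)

Bolt shear: A_b = π·0.875²/4 = 0.6013 in²; R_n = 84 × 0.6013 × 2 × 1 = 101 kips → 0.75 × 101 = 75.8 kips.
Bearing (1.2 l_c t F_u ≤ 2.4 d t F_u): upper limit = 2.4·0.875·0.375·58 = 45.68 kips.
  Edge l_c = 1.125 − 0.9375/2 = 0.6562 → r_n = 17.13 kips; interior l_c = 3.25 − 0.9375 = 2.312 → r_n = 45.68 kips.
  R_n,bearing = 1·17.13 + 1·45.68 = 62.8 kips → 0.75 × 62.8 = 47.1 kips.
Bearing governs: 47.1 kips.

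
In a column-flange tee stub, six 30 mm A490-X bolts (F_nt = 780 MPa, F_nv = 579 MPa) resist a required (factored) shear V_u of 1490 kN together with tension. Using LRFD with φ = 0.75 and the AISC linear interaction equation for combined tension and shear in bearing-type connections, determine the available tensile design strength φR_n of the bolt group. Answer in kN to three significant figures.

A_b = π·30²/4 = 706.9 mm²; f_rv = 1490 × 1000 / (6 × 706.9) = 351.3 MPa.
F'_nt = 1.3 F_nt − (F_nt / φF_nv) f_rv = 1.3·780 − (780/(0.75·579))·351.3 = 383 MPa, capped at F_nt → F'_nt = 383 MPa.
R_n = F'_nt · A_b · n = 383 × 706.9 × 6 / 1000 = 1624 kN.
Design strength φR_n = 0.75 × 1624 = 1220 kN.

1220 kN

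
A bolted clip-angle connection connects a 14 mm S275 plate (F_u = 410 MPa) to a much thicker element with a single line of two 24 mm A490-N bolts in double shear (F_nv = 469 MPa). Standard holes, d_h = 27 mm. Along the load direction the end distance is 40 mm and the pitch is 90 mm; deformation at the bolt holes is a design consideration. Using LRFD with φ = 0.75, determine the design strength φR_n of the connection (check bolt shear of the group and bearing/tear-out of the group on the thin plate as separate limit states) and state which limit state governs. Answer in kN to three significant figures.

385 kN (bearing governs)

Bolt shear: A_b = π·24²/4 = 452.4 mm²; R_n = 469 × 452.4 × 2 × 2 / 1000 = 848.7 kN → 0.75 × 848.7 = 637 kN.
Bearing (1.2 l_c t F_u ≤ 2.4 d t F_u): upper limit = 2.4·24·14·410 / 1000 = 330.6 kN.
  Edge l_c = 40 − 27/2 = 26.5 → r_n = 182.5 kN; interior l_c = 90 − 27 = 63 → r_n = 330.6 kN.
  R_n,bearing = 1·182.5 + 1·330.6 = 513.2 kN → 0.75 × 513.2 = 385 kN.
Bearing governs: 385 kN.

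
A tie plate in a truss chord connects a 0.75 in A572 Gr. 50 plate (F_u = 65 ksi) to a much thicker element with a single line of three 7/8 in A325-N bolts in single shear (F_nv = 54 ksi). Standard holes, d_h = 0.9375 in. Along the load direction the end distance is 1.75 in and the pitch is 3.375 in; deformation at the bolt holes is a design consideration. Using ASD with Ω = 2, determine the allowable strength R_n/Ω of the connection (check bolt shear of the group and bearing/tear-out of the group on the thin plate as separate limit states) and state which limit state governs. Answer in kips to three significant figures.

48.7 kips (bolt shear governs)

Bolt shear: A_b = π·0.875²/4 = 0.6013 in²; R_n = 54 × 0.6013 × 3 × 1 = 97.41 kips → 97.41 / 2 = 48.7 kips.
Bearing (1.2 l_c t F_u ≤ 2.4 d t F_u): upper limit = 2.4·0.875·0.75·65 = 102.4 kips.
  Edge l_c = 1.75 − 0.9375/2 = 1.281 → r_n = 74.95 kips; interior l_c = 3.375 − 0.9375 = 2.438 → r_n = 102.4 kips.
  R_n,bearing = 1·74.95 + 2·102.4 = 279.7 kips → 279.7 / 2 = 140 kips.
Bolt shear governs: 48.7 kips.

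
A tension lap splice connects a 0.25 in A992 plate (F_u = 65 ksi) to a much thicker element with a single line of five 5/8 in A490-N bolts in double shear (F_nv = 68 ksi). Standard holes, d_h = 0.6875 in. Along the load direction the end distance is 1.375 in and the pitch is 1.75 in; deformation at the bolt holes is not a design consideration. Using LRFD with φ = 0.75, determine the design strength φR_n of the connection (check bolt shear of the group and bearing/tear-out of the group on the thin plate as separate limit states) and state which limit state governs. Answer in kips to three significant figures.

96.5 kips (bearing governs)

Bolt shear: A_b = π·0.625²/4 = 0.3068 in²; R_n = 68 × 0.3068 × 5 × 2 = 208.6 kips → 0.75 × 208.6 = 156 kips.
Bearing (1.5 l_c t F_u ≤ 3.0 d t F_u): upper limit = 3.0·0.625·0.25·65 = 30.47 kips.
  Edge l_c = 1.375 − 0.6875/2 = 1.031 → r_n = 25.14 kips; interior l_c = 1.75 − 0.6875 = 1.062 → r_n = 25.9 kips.
  R_n,bearing = 1·25.14 + 4·25.9 = 128.7 kips → 0.75 × 128.7 = 96.5 kips.
Bearing governs: 96.5 kips.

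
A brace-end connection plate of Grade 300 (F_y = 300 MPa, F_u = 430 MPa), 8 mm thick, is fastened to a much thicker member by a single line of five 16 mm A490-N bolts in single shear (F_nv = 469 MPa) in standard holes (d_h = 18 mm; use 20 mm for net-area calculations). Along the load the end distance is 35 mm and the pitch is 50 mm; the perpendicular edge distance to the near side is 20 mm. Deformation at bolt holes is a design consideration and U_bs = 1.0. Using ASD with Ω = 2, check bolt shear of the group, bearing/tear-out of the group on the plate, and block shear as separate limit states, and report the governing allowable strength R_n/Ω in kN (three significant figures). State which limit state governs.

167 kN (block shear governs)

Bolt shear: A_b = π·16²/4 = 201.1 mm²; R_n = 469 × 201.1 × 5 × 1 / 1000 = 471.5 kN → 471.5 / 2 = 236 kN.
Bearing: edge l_c = 26, r_n = 107.3 kN; interior l_c = 32, r_n = 132.1 kN; R_n = 107.3 + 4·132.1 = 635.7 kN → 318 kN.
Block shear: A_gv = 1880, A_nv = 1160, A_nt = 80 mm²; R_n = min(0.6F_uA_nv, 0.6F_yA_gv) + U_bs·F_u·A_nt = 333.7 kN → 167 kN.
Block shear governs: 167 kN.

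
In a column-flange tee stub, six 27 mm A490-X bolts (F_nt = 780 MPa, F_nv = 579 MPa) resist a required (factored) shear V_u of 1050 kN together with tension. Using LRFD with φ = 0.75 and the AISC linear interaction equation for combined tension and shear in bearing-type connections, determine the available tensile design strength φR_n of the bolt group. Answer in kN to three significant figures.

A_b = π·27²/4 = 572.6 mm²; f_rv = 1050 × 1000 / (6 × 572.6) = 305.6 MPa.
F'_nt = 1.3 F_nt − (F_nt / φF_nv) f_rv = 1.3·780 − (780/(0.75·579))·305.6 = 465 MPa, capped at F_nt → F'_nt = 465 MPa.
R_n = F'_nt · A_b · n = 465 × 572.6 × 6 / 1000 = 1597 kN.
Design strength φR_n = 0.75 × 1597 = 1200 kN.

1200 kN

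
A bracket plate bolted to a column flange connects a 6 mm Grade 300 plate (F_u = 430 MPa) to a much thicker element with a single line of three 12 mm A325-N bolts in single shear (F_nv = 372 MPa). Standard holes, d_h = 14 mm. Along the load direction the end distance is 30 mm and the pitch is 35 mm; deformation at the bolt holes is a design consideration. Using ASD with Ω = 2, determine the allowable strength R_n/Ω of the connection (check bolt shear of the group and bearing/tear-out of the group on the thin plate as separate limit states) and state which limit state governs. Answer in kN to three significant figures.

63.1 kN (bolt shear governs)

Bolt shear: A_b = π·12²/4 = 113.1 mm²; R_n = 372 × 113.1 × 3 × 1 / 1000 = 126.2 kN → 126.2 / 2 = 63.1 kN.
Bearing (1.2 l_c t F_u ≤ 2.4 d t F_u): upper limit = 2.4·12·6·430 / 1000 = 74.3 kN.
  Edge l_c = 30 − 14/2 = 23 → r_n = 71.21 kN; interior l_c = 35 − 14 = 21 → r_n = 65.02 kN.
  R_n,bearing = 1·71.21 + 2·65.02 = 201.2 kN → 201.2 / 2 = 101 kN.
Bolt shear governs: 63.1 kN.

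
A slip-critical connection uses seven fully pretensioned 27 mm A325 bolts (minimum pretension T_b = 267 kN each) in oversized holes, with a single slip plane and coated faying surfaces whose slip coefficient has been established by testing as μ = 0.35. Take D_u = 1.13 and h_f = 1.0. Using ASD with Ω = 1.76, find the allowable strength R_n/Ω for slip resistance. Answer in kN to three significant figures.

R_n = μ · D_u · h_f · T_b · n_s · n_b = 0.35 × 1.13 × 1.0 × 267 × 1 × 7 = 739.2 kN.
Allowable strength R_n/Ω = 739.2 / 1.76 = 420 kN.

420 kN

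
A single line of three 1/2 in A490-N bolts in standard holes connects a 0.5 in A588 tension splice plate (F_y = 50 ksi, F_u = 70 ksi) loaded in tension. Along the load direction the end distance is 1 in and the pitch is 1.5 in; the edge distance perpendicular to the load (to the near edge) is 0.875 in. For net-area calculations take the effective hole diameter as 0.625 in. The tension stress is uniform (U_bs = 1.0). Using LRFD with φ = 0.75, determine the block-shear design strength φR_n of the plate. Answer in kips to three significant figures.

Shear plane L_v = 1 + 2·1.5 = 4 in; A_gv = 4 × 0.5 = 2 in².
A_nv = (4 − 2.5·0.625) × 0.5 = 1.219 in².
A_nt = (0.875 − 0.5·0.625) × 0.5 = 0.2812 in².
0.6 F_u A_nv = 51.19 kips; 0.6 F_y A_gv = 60 kips → shear rupture governs the shear term.
R_n = 51.19 + 1.0 × 70 × 0.2812 = 70.88 kips.
Design strength φR_n = 0.75 × 70.88 = 53.2 kips.

53.2 kips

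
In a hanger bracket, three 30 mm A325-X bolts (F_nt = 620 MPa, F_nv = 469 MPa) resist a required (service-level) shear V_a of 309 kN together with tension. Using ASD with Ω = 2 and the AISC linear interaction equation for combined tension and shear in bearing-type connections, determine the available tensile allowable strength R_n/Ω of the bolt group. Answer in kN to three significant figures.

A_b = π·30²/4 = 706.9 mm²; f_rv = 309 × 1000 / (3 × 706.9) = 145.7 MPa.
F'_nt = 1.3 F_nt − (Ω F_nt / F_nv) f_rv = 1.3·620 − (2·620/469)·145.7 = 420.7 MPa, capped at F_nt → F'_nt = 420.7 MPa.
R_n = F'_nt · A_b · n = 420.7 × 706.9 × 3 / 1000 = 892.2 kN.
Allowable strength R_n/Ω = 892.2 / 2 = 446 kN.

446 kN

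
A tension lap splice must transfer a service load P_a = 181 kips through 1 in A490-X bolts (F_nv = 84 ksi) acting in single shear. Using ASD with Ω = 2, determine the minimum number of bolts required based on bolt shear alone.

A_b = π·1²/4 = 0.7854 in².
Per-bolt allowable strength R_n/Ω = 84 × 0.7854 × 1 / 2 = 32.99 kips.
n ≥ 181 / 32.99 = 5.487 → use 6 bolts.

6 bolts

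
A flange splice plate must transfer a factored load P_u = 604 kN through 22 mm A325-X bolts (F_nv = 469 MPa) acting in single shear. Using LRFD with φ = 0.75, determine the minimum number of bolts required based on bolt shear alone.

5 bolts

A_b = π·22²/4 = 380.1 mm².
Per-bolt design strength φR_n = 0.75 × 469 × 380.1 × 1 / 1000 = 133.7 kN.
n ≥ 604 / 133.7 = 4.517 → use 5 bolts.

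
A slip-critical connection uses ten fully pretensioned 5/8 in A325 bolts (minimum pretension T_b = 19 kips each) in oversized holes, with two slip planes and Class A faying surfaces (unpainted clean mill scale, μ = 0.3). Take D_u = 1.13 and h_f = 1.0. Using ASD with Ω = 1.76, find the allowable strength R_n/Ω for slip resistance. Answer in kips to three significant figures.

73.2 kips

R_n = μ · D_u · h_f · T_b · n_s · n_b = 0.3 × 1.13 × 1.0 × 19 × 2 × 10 = 128.8 kips.
Allowable strength R_n/Ω = 128.8 / 1.76 = 73.2 kips.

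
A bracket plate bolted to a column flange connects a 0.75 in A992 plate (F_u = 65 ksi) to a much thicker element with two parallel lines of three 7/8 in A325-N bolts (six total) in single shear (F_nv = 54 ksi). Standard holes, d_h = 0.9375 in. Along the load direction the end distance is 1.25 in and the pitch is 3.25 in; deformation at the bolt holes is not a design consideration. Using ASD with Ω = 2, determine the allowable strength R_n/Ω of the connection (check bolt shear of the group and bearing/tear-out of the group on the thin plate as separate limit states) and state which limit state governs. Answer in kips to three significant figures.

Bolt shear: A_b = π·0.875²/4 = 0.6013 in²; R_n = 54 × 0.6013 × 6 × 1 = 194.8 kips → 194.8 / 2 = 97.4 kips.
Bearing (1.5 l_c t F_u ≤ 3.0 d t F_u): upper limit = 3.0·0.875·0.75·65 = 128 kips.
  Edge l_c = 1.25 − 0.9375/2 = 0.7812 → r_n = 57.13 kips; interior l_c = 3.25 − 0.9375 = 2.312 → r_n = 128 kips.
  R_n,bearing = 2·57.13 + 4·128 = 626.1 kips → 626.1 / 2 = 313 kips.
Bolt shear governs: 97.4 kips.

97.4 kips (bolt shear governs)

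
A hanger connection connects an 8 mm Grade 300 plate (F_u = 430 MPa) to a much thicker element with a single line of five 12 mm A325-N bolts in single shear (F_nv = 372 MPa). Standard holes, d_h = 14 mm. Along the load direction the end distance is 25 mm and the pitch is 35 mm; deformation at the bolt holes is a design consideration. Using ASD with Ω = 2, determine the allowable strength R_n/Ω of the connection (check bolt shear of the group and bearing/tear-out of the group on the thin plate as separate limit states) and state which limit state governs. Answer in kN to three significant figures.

105 kN (bolt shear governs)

Bolt shear: A_b = π·12²/4 = 113.1 mm²; R_n = 372 × 113.1 × 5 × 1 / 1000 = 210.4 kN → 210.4 / 2 = 105 kN.
Bearing (1.2 l_c t F_u ≤ 2.4 d t F_u): upper limit = 2.4·12·8·430 / 1000 = 99.07 kN.
  Edge l_c = 25 − 14/2 = 18 → r_n = 74.3 kN; interior l_c = 35 − 14 = 21 → r_n = 86.69 kN.
  R_n,bearing = 1·74.3 + 4·86.69 = 421.1 kN → 421.1 / 2 = 211 kN.
Bolt shear governs: 105 kN.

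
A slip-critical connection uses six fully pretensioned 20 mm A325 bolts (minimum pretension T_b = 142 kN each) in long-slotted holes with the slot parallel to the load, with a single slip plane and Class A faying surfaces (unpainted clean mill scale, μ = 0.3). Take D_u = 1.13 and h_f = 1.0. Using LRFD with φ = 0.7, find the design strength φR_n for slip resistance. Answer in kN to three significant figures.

R_n = μ · D_u · h_f · T_b · n_s · n_b = 0.3 × 1.13 × 1.0 × 142 × 1 × 6 = 288.8 kN.
Design strength φR_n = 0.7 × 288.8 = 202 kN.

202 kN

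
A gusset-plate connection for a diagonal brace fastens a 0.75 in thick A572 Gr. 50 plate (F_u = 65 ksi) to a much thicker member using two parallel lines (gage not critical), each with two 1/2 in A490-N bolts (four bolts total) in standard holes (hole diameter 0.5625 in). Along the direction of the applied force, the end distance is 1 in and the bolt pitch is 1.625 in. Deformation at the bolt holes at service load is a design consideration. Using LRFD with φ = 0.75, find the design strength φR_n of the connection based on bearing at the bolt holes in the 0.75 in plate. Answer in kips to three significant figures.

Per bolt r_n = 1.2 l_c t F_u ≤ 2.4 d t F_u; upper limit = 2.4 × 0.5 × 0.75 × 65 = 58.5 kips.
Edge bolt: l_c = 1 − 0.5625/2 = 0.7188 in → 1.2 × 0.7188 × 0.75 × 65 = 42.05 → r_n = 42.05 kips.
Interior bolts: l_c = 1.625 − 0.5625 = 1.062 in → 1.2 × 1.062 × 0.75 × 65 = 62.16 → r_n = 58.5 kips.
R_n = 2 × 42.05 + 2 × 58.5 = 201.1 kips.
Design strength φR_n = 0.75 × 201.1 = 151 kips.

151 kips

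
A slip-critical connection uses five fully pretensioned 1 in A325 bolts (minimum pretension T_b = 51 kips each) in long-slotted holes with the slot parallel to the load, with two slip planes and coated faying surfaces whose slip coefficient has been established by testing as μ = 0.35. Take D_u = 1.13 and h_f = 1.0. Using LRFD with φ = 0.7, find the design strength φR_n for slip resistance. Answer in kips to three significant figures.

141 kips

R_n = μ · D_u · h_f · T_b · n_s · n_b = 0.35 × 1.13 × 1.0 × 51 × 2 × 5 = 201.7 kips.
Design strength φR_n = 0.7 × 201.7 = 141 kips.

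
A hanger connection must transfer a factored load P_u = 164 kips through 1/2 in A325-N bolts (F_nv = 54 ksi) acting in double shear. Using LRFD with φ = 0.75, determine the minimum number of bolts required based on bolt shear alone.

A_b = π·0.5²/4 = 0.1963 in².
Per-bolt design strength φR_n = 0.75 × 54 × 0.1963 × 2 = 15.9 kips.
n ≥ 164 / 15.9 = 10.31 → use 11 bolts.

11 bolts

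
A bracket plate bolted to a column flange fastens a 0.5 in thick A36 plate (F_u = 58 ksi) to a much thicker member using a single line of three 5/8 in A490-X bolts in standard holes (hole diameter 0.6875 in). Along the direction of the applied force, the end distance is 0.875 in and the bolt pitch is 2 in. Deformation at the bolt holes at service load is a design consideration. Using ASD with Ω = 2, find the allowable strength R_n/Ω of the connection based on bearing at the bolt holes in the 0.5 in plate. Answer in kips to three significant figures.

52.7 kips

Per bolt r_n = 1.2 l_c t F_u ≤ 2.4 d t F_u; upper limit = 2.4 × 0.625 × 0.5 × 58 = 43.5 kips.
Edge bolt: l_c = 0.875 − 0.6875/2 = 0.5312 in → 1.2 × 0.5312 × 0.5 × 58 = 18.49 → r_n = 18.49 kips.
Interior bolts: l_c = 2 − 0.6875 = 1.312 in → 1.2 × 1.312 × 0.5 × 58 = 45.67 → r_n = 43.5 kips.
R_n = 1 × 18.49 + 2 × 43.5 = 105.5 kips.
Allowable strength R_n/Ω = 105.5 / 2 = 52.7 kips.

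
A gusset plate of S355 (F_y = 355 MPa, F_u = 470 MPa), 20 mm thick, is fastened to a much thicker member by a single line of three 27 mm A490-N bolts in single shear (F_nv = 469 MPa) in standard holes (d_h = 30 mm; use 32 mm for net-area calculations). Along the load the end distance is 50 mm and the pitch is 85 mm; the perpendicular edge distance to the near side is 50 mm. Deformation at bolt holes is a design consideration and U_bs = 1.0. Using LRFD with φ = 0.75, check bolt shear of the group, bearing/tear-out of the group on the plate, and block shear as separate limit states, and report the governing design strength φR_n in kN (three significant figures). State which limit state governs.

604 kN (bolt shear governs)

Bolt shear: A_b = π·27²/4 = 572.6 mm²; R_n = 469 × 572.6 × 3 × 1 / 1000 = 805.6 kN → 0.75 × 805.6 = 604 kN.
Bearing: edge l_c = 35, r_n = 394.8 kN; interior l_c = 55, r_n = 609.1 kN; R_n = 394.8 + 2·609.1 = 1613 kN → 1210 kN.
Block shear: A_gv = 4400, A_nv = 2800, A_nt = 680 mm²; R_n = min(0.6F_uA_nv, 0.6F_yA_gv) + U_bs·F_u·A_nt = 1109 kN → 832 kN.
Bolt shear governs: 604 kN.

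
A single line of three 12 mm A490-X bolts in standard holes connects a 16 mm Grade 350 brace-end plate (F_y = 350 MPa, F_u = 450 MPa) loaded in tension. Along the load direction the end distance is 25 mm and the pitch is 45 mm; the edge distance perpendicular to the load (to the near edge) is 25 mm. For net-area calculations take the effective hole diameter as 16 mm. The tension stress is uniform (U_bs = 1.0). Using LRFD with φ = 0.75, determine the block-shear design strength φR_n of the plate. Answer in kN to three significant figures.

Shear plane L_v = 25 + 2·45 = 115 mm; A_gv = 115 × 16 = 1840 mm².
A_nv = (115 − 2.5·16) × 16 = 1200 mm².
A_nt = (25 − 0.5·16) × 16 = 272 mm².
0.6 F_u A_nv = 324 kN; 0.6 F_y A_gv = 386.4 kN → shear rupture governs the shear term.
R_n = 324 + 1.0 × 450 × 272 / 1000 = 446.4 kN.
Design strength φR_n = 0.75 × 446.4 = 335 kN.

335 kN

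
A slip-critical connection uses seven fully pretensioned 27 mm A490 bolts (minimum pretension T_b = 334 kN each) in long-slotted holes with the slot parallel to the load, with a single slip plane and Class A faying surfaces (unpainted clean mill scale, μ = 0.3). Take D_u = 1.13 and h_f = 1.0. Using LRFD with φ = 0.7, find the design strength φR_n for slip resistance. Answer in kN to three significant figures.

R_n = μ · D_u · h_f · T_b · n_s · n_b = 0.3 × 1.13 × 1.0 × 334 × 1 × 7 = 792.6 kN.
Design strength φR_n = 0.7 × 792.6 = 555 kN.

555 kN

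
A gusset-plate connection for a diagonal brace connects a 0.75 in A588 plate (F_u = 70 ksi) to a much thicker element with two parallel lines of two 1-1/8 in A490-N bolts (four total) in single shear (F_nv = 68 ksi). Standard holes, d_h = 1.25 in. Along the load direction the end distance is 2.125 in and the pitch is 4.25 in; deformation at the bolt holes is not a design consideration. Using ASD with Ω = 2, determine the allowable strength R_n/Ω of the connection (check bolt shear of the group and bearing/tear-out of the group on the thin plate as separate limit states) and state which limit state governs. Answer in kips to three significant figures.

135 kips (bolt shear governs)

Bolt shear: A_b = π·1.125²/4 = 0.994 in²; R_n = 68 × 0.994 × 4 × 1 = 270.4 kips → 270.4 / 2 = 135 kips.
Bearing (1.5 l_c t F_u ≤ 3.0 d t F_u): upper limit = 3.0·1.125·0.75·70 = 177.2 kips.
  Edge l_c = 2.125 − 1.25/2 = 1.5 → r_n = 118.1 kips; interior l_c = 4.25 − 1.25 = 3 → r_n = 177.2 kips.
  R_n,bearing = 2·118.1 + 2·177.2 = 590.6 kips → 590.6 / 2 = 295 kips.
Bolt shear governs: 135 kips.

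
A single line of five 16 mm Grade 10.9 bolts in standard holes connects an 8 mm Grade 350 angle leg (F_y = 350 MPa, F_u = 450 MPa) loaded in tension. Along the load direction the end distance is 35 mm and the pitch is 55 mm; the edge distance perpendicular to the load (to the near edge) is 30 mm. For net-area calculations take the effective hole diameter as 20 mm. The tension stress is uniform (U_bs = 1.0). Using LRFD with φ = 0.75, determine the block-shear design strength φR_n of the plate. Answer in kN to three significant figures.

321 kN

Shear plane L_v = 35 + 4·55 = 255 mm; A_gv = 255 × 8 = 2040 mm².
A_nv = (255 − 4.5·20) × 8 = 1320 mm².
A_nt = (30 − 0.5·20) × 8 = 160 mm².
0.6 F_u A_nv = 356.4 kN; 0.6 F_y A_gv = 428.4 kN → shear rupture governs the shear term.
R_n = 356.4 + 1.0 × 450 × 160 / 1000 = 428.4 kN.
Design strength φR_n = 0.75 × 428.4 = 321 kN.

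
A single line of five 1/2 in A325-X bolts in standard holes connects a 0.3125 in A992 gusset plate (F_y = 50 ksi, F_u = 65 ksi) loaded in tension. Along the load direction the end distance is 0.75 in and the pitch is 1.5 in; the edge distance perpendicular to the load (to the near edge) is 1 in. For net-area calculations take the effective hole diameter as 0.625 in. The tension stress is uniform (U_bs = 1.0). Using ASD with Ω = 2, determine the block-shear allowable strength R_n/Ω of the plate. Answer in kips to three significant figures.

Shear plane L_v = 0.75 + 4·1.5 = 6.75 in; A_gv = 6.75 × 0.3125 = 2.109 in².
A_nv = (6.75 − 4.5·0.625) × 0.3125 = 1.23 in².
A_nt = (1 − 0.5·0.625) × 0.3125 = 0.2148 in².
0.6 F_u A_nv = 47.99 kips; 0.6 F_y A_gv = 63.28 kips → shear rupture governs the shear term.
R_n = 47.99 + 1.0 × 65 × 0.2148 = 61.95 kips.
Allowable strength R_n/Ω = 61.95 / 2 = 31 kips.

31 kips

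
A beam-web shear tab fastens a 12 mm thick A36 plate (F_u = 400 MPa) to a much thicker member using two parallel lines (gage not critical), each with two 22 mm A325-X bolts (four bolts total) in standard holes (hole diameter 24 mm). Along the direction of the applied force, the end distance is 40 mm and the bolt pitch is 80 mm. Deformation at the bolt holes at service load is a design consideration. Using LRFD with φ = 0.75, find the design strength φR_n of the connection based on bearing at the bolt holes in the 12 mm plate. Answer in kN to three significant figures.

622 kN

Per bolt r_n = 1.2 l_c t F_u ≤ 2.4 d t F_u; upper limit = 2.4 × 22 × 12 × 400 / 1000 = 253.4 kN.
Edge bolt: l_c = 40 − 24/2 = 28 mm → 1.2 × 28 × 12 × 400 / 1000 = 161.3 → r_n = 161.3 kN.
Interior bolts: l_c = 80 − 24 = 56 mm → 1.2 × 56 × 12 × 400 / 1000 = 322.6 → r_n = 253.4 kN.
R_n = 2 × 161.3 + 2 × 253.4 = 829.4 kN.
Design strength φR_n = 0.75 × 829.4 = 622 kN.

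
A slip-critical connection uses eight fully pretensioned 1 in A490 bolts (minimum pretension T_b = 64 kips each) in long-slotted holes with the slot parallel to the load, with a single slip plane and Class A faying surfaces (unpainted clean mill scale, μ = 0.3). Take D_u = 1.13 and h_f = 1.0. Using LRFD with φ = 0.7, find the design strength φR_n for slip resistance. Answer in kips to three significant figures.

121 kips

R_n = μ · D_u · h_f · T_b · n_s · n_b = 0.3 × 1.13 × 1.0 × 64 × 1 × 8 = 173.6 kips.
Design strength φR_n = 0.7 × 173.6 = 121 kips.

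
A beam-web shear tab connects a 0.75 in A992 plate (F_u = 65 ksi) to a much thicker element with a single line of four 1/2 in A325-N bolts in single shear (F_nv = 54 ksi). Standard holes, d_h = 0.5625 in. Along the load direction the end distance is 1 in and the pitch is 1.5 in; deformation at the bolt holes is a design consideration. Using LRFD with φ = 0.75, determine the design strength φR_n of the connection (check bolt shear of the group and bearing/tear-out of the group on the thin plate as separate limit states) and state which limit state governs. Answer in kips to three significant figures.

Bolt shear: A_b = π·0.5²/4 = 0.1963 in²; R_n = 54 × 0.1963 × 4 × 1 = 42.41 kips → 0.75 × 42.41 = 31.8 kips.
Bearing (1.2 l_c t F_u ≤ 2.4 d t F_u): upper limit = 2.4·0.5·0.75·65 = 58.5 kips.
  Edge l_c = 1 − 0.5625/2 = 0.7188 → r_n = 42.05 kips; interior l_c = 1.5 − 0.5625 = 0.9375 → r_n = 54.84 kips.
  R_n,bearing = 1·42.05 + 3·54.84 = 206.6 kips → 0.75 × 206.6 = 155 kips.
Bolt shear governs: 31.8 kips.

31.8 kips (bolt shear governs)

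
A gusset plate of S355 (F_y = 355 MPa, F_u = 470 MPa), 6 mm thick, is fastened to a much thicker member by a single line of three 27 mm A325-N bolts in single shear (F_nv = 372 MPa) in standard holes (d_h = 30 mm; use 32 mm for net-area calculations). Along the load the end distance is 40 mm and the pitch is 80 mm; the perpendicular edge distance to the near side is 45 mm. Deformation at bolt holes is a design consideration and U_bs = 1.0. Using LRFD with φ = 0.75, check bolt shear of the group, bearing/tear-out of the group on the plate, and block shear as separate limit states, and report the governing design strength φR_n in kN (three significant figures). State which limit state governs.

214 kN (block shear governs)

Bolt shear: A_b = π·27²/4 = 572.6 mm²; R_n = 372 × 572.6 × 3 × 1 / 1000 = 639 kN → 0.75 × 639 = 479 kN.
Bearing: edge l_c = 25, r_n = 84.6 kN; interior l_c = 50, r_n = 169.2 kN; R_n = 84.6 + 2·169.2 = 423 kN → 317 kN.
Block shear: A_gv = 1200, A_nv = 720, A_nt = 174 mm²; R_n = min(0.6F_uA_nv, 0.6F_yA_gv) + U_bs·F_u·A_nt = 284.8 kN → 214 kN.
Block shear governs: 214 kN.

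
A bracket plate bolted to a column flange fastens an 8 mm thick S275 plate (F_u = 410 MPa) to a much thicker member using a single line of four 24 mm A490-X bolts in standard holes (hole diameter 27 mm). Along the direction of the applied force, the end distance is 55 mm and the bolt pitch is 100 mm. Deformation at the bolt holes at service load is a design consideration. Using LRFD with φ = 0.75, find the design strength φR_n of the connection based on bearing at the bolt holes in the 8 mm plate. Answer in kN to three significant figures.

Per bolt r_n = 1.2 l_c t F_u ≤ 2.4 d t F_u; upper limit = 2.4 × 24 × 8 × 410 / 1000 = 188.9 kN.
Edge bolt: l_c = 55 − 27/2 = 41.5 mm → 1.2 × 41.5 × 8 × 410 / 1000 = 163.3 → r_n = 163.3 kN.
Interior bolts: l_c = 100 − 27 = 73 mm → 1.2 × 73 × 8 × 410 / 1000 = 287.3 → r_n = 188.9 kN.
R_n = 1 × 163.3 + 3 × 188.9 = 730.1 kN.
Design strength φR_n = 0.75 × 730.1 = 548 kN.

548 kN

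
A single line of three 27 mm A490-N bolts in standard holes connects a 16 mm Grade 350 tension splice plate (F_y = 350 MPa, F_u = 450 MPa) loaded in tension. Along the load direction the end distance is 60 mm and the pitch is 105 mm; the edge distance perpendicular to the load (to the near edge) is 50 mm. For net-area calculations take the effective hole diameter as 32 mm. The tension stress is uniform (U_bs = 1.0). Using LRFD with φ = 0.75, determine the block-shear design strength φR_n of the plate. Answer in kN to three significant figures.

799 kN

Shear plane L_v = 60 + 2·105 = 270 mm; A_gv = 270 × 16 = 4320 mm².
A_nv = (270 − 2.5·32) × 16 = 3040 mm².
A_nt = (50 − 0.5·32) × 16 = 544 mm².
0.6 F_u A_nv = 820.8 kN; 0.6 F_y A_gv = 907.2 kN → shear rupture governs the shear term.
R_n = 820.8 + 1.0 × 450 × 544 / 1000 = 1066 kN.
Design strength φR_n = 0.75 × 1066 = 799 kN.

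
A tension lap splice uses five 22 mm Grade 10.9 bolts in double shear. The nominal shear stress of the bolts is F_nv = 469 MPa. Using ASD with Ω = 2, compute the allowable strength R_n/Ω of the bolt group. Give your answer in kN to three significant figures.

891 kN

A_b = π × 22² / 4 = 380.1 mm².
R_n = F_nv · A_b · n · n_s = 469 × 380.1 × 5 × 2 / 1000 = 1783 kN.
Allowable strength R_n/Ω = 1783 / 2 = 891 kN.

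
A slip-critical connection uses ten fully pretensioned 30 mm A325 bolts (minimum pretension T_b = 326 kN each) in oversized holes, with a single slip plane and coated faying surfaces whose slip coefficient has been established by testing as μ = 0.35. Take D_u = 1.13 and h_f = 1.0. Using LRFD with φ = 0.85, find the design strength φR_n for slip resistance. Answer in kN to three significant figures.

1100 kN

R_n = μ · D_u · h_f · T_b · n_s · n_b = 0.35 × 1.13 × 1.0 × 326 × 1 × 10 = 1289 kN.
Design strength φR_n = 0.85 × 1289 = 1100 kN.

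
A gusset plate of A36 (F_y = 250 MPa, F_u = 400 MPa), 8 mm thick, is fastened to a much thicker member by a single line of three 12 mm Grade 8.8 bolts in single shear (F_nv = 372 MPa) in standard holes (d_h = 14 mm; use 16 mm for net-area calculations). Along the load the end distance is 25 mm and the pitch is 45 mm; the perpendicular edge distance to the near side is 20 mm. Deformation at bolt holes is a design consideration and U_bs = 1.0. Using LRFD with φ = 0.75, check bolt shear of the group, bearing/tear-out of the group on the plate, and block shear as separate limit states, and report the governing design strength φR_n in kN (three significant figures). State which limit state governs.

Bolt shear: A_b = π·12²/4 = 113.1 mm²; R_n = 372 × 113.1 × 3 × 1 / 1000 = 126.2 kN → 0.75 × 126.2 = 94.7 kN.
Bearing: edge l_c = 18, r_n = 69.12 kN; interior l_c = 31, r_n = 92.16 kN; R_n = 69.12 + 2·92.16 = 253.4 kN → 190 kN.
Block shear: A_gv = 920, A_nv = 600, A_nt = 96 mm²; R_n = min(0.6F_uA_nv, 0.6F_yA_gv) + U_bs·F_u·A_nt = 176.4 kN → 132 kN.
Bolt shear governs: 94.7 kN.

94.7 kN (bolt shear governs)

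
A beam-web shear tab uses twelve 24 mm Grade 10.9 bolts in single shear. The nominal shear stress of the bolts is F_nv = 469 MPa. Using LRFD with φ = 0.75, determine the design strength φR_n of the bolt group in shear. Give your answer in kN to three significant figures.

A_b = π × 24² / 4 = 452.4 mm².
R_n = F_nv · A_b · n · n_s = 469 × 452.4 × 12 × 1 / 1000 = 2546 kN.
Design strength φR_n = 0.75 × 2546 = 1910 kN.

1910 kN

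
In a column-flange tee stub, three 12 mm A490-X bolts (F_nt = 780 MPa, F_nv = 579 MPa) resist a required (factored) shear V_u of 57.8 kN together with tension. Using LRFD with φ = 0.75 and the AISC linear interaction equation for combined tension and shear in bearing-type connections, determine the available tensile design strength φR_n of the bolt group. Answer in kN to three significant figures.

A_b = π·12²/4 = 113.1 mm²; f_rv = 57.8 × 1000 / (3 × 113.1) = 170.4 MPa.
F'_nt = 1.3 F_nt − (F_nt / φF_nv) f_rv = 1.3·780 − (780/(0.75·579))·170.4 = 708 MPa, capped at F_nt → F'_nt = 708 MPa.
R_n = F'_nt · A_b · n = 708 × 113.1 × 3 / 1000 = 240.2 kN.
Design strength φR_n = 0.75 × 240.2 = 180 kN.

180 kN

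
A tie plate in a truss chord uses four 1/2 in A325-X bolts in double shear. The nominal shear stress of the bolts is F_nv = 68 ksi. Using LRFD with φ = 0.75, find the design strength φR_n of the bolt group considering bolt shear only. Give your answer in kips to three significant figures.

80.1 kips

A_b = π × 0.5² / 4 = 0.1963 in².
R_n = F_nv · A_b · n · n_s = 68 × 0.1963 × 4 × 2 = 106.8 kips.
Design strength φR_n = 0.75 × 106.8 = 80.1 kips.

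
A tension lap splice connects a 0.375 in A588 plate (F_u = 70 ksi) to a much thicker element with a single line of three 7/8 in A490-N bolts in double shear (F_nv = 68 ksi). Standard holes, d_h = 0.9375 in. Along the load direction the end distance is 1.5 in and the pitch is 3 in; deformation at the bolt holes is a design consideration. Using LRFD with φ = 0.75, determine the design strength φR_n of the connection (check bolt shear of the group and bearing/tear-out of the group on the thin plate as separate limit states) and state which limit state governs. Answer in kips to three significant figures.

107 kips (bearing governs)

Bolt shear: A_b = π·0.875²/4 = 0.6013 in²; R_n = 68 × 0.6013 × 3 × 2 = 245.3 kips → 0.75 × 245.3 = 184 kips.
Bearing (1.2 l_c t F_u ≤ 2.4 d t F_u): upper limit = 2.4·0.875·0.375·70 = 55.13 kips.
  Edge l_c = 1.5 − 0.9375/2 = 1.031 → r_n = 32.48 kips; interior l_c = 3 − 0.9375 = 2.062 → r_n = 55.13 kips.
  R_n,bearing = 1·32.48 + 2·55.13 = 142.7 kips → 0.75 × 142.7 = 107 kips.
Bearing governs: 107 kips.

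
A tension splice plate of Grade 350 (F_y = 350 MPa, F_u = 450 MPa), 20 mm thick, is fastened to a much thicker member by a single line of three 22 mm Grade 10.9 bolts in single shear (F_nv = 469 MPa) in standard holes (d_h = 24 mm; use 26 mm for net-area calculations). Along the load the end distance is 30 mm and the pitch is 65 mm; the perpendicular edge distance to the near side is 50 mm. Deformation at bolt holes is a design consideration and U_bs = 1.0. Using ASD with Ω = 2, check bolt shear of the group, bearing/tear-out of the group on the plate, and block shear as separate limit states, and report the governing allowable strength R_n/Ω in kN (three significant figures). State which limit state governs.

Bolt shear: A_b = π·22²/4 = 380.1 mm²; R_n = 469 × 380.1 × 3 × 1 / 1000 = 534.8 kN → 534.8 / 2 = 267 kN.
Bearing: edge l_c = 18, r_n = 194.4 kN; interior l_c = 41, r_n = 442.8 kN; R_n = 194.4 + 2·442.8 = 1080 kN → 540 kN.
Block shear: A_gv = 3200, A_nv = 1900, A_nt = 740 mm²; R_n = min(0.6F_uA_nv, 0.6F_yA_gv) + U_bs·F_u·A_nt = 846 kN → 423 kN.
Bolt shear governs: 267 kN.

267 kN (bolt shear governs)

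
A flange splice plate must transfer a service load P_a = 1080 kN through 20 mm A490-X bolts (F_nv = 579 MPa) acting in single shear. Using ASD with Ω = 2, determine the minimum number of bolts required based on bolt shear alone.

12 bolts

A_b = π·20²/4 = 314.2 mm².
Per-bolt allowable strength R_n/Ω = 579 × 314.2 × 1 / 1000 / 2 = 90.95 kN.
n ≥ 1080 / 90.95 = 11.87 → use 12 bolts.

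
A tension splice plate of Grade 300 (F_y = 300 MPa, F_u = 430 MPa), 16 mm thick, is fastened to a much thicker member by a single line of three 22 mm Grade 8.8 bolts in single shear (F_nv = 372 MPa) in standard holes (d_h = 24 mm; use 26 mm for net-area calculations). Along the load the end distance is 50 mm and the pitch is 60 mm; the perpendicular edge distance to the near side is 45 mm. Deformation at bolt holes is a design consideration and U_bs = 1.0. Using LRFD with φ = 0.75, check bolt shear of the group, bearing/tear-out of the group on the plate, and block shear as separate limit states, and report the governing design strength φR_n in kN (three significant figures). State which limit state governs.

318 kN (bolt shear governs)

Bolt shear: A_b = π·22²/4 = 380.1 mm²; R_n = 372 × 380.1 × 3 × 1 / 1000 = 424.2 kN → 0.75 × 424.2 = 318 kN.
Bearing: edge l_c = 38, r_n = 313.7 kN; interior l_c = 36, r_n = 297.2 kN; R_n = 313.7 + 2·297.2 = 908.2 kN → 681 kN.
Block shear: A_gv = 2720, A_nv = 1680, A_nt = 512 mm²; R_n = min(0.6F_uA_nv, 0.6F_yA_gv) + U_bs·F_u·A_nt = 653.6 kN → 490 kN.
Bolt shear governs: 318 kN.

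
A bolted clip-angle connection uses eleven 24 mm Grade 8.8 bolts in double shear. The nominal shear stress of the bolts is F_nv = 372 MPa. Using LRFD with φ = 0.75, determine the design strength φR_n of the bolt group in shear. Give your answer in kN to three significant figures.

2780 kN

A_b = π × 24² / 4 = 452.4 mm².
R_n = F_nv · A_b · n · n_s = 372 × 452.4 × 11 × 2 / 1000 = 3702 kN.
Design strength φR_n = 0.75 × 3702 = 2780 kN.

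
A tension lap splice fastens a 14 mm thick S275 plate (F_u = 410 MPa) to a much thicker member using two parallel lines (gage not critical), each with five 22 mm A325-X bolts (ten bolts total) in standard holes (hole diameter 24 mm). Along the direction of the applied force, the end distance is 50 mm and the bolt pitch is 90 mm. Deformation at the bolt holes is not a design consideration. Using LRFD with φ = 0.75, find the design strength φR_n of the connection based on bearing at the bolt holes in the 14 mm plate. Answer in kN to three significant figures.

2760 kN

Per bolt r_n = 1.5 l_c t F_u ≤ 3.0 d t F_u; upper limit = 3.0 × 22 × 14 × 410 / 1000 = 378.8 kN.
Edge bolt: l_c = 50 − 24/2 = 38 mm → 1.5 × 38 × 14 × 410 / 1000 = 327.2 → r_n = 327.2 kN.
Interior bolts: l_c = 90 − 24 = 66 mm → 1.5 × 66 × 14 × 410 / 1000 = 568.3 → r_n = 378.8 kN.
R_n = 2 × 327.2 + 8 × 378.8 = 3685 kN.
Design strength φR_n = 0.75 × 3685 = 2760 kN.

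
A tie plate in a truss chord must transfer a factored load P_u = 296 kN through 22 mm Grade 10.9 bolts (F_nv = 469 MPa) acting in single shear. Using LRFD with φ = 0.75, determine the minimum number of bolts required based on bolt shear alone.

A_b = π·22²/4 = 380.1 mm².
Per-bolt design strength φR_n = 0.75 × 469 × 380.1 × 1 / 1000 = 133.7 kN.
n ≥ 296 / 133.7 = 2.214 → use 3 bolts.

3 bolts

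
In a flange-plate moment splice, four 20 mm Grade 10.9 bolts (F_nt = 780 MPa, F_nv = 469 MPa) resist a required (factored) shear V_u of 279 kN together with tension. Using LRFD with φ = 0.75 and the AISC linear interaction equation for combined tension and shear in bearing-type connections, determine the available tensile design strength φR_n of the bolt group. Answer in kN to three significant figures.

A_b = π·20²/4 = 314.2 mm²; f_rv = 279 × 1000 / (4 × 314.2) = 222 MPa.
F'_nt = 1.3 F_nt − (F_nt / φF_nv) f_rv = 1.3·780 − (780/(0.75·469))·222 = 521.7 MPa, capped at F_nt → F'_nt = 521.7 MPa.
R_n = F'_nt · A_b · n = 521.7 × 314.2 × 4 / 1000 = 655.6 kN.
Design strength φR_n = 0.75 × 655.6 = 492 kN.

492 kN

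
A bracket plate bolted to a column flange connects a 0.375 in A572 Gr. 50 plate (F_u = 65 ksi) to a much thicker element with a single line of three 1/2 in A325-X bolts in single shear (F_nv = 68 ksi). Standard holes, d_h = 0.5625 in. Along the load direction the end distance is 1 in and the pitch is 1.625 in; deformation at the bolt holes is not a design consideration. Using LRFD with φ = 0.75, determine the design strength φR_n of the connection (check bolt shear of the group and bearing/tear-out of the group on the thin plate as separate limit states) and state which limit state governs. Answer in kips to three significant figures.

30 kips (bolt shear governs)

Bolt shear: A_b = π·0.5²/4 = 0.1963 in²; R_n = 68 × 0.1963 × 3 × 1 = 40.06 kips → 0.75 × 40.06 = 30 kips.
Bearing (1.5 l_c t F_u ≤ 3.0 d t F_u): upper limit = 3.0·0.5·0.375·65 = 36.56 kips.
  Edge l_c = 1 − 0.5625/2 = 0.7188 → r_n = 26.28 kips; interior l_c = 1.625 − 0.5625 = 1.062 → r_n = 36.56 kips.
  R_n,bearing = 1·26.28 + 2·36.56 = 99.4 kips → 0.75 × 99.4 = 74.6 kips.
Bolt shear governs: 30 kips.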